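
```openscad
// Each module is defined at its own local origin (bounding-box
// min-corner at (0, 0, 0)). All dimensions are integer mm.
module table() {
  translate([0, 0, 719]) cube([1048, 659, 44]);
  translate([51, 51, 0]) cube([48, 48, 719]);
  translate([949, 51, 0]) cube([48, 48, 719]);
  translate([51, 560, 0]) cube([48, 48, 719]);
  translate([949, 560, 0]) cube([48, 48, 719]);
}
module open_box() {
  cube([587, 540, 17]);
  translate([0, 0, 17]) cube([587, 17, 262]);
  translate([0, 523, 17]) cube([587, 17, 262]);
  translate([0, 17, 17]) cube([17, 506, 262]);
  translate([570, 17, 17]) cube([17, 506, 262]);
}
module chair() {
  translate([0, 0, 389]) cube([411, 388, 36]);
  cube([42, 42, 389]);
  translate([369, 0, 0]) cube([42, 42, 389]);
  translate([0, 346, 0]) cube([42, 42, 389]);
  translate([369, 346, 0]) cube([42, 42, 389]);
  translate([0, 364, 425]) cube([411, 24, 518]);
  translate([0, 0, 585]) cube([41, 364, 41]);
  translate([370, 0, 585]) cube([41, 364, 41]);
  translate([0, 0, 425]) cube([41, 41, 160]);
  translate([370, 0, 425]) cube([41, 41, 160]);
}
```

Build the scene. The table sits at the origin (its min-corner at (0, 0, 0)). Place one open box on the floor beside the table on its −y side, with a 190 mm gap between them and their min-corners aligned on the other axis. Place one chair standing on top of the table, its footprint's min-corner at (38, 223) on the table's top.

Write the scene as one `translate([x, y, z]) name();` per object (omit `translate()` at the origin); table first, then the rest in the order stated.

table();
translate([0, -730, 0]) open_box();
translate([38, 223, 763]) chair();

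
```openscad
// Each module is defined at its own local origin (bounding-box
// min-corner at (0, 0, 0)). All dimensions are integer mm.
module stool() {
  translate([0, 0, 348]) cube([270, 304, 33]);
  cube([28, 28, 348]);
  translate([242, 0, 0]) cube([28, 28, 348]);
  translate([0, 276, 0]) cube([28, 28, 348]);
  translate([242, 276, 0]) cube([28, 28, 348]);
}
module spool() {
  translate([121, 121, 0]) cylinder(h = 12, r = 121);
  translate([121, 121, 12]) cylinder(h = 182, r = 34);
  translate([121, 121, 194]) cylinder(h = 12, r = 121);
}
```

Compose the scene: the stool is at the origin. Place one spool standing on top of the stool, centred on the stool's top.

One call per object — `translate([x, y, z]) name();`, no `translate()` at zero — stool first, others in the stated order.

stool();
translate([14, 31, 381]) spool();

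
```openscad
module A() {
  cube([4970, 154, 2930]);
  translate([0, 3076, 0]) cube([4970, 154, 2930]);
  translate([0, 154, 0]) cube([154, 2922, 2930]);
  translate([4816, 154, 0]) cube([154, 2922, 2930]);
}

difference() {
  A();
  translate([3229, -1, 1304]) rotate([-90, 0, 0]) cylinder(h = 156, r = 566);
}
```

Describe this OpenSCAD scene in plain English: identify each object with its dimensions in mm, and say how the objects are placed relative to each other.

A is a box-shaped house frame (walls only): outside footprint 4970×3230 mm, wall height 2930 mm, wall thickness 154 mm. The two y-facing walls run the full x-width; the two x-facing walls fit between the inner faces of the y-facing walls.

The house frame has a circular hole of radius 566 mm through its front wall, centred at (x = 3229, z = 1304).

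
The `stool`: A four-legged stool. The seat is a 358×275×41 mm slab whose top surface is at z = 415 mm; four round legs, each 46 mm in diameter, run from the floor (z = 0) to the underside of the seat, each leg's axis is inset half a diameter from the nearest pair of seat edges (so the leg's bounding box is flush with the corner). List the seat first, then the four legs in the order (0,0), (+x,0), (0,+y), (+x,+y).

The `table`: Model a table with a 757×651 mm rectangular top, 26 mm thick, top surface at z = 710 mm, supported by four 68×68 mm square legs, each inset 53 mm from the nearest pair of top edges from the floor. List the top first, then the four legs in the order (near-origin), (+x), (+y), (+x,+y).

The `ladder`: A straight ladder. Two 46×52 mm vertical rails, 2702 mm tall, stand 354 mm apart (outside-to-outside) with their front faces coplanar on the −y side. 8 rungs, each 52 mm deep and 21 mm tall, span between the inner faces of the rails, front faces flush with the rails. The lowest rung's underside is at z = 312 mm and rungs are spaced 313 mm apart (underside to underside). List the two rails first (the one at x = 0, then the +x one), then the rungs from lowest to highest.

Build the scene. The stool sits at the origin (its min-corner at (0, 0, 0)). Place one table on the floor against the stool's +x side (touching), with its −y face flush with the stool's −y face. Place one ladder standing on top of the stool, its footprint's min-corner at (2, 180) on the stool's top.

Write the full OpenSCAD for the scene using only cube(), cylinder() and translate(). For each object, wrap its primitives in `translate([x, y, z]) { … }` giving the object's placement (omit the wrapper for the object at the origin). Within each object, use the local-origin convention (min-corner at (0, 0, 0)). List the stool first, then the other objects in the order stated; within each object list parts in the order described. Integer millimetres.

translate([0, 0, 374]) cube([358, 275, 41]);
translate([23, 23, 0]) cylinder(h = 374, r = 23);
translate([335, 23, 0]) cylinder(h = 374, r = 23);
translate([23, 252, 0]) cylinder(h = 374, r = 23);
translate([335, 252, 0]) cylinder(h = 374, r = 23);
translate([358, 0, 0]) {
  translate([0, 0, 684]) cube([757, 651, 26]);
  translate([53, 53, 0]) cube([68, 68, 684]);
  translate([636, 53, 0]) cube([68, 68, 684]);
  translate([53, 530, 0]) cube([68, 68, 684]);
  translate([636, 530, 0]) cube([68, 68, 684]);
}
translate([2, 180, 415]) {
  cube([46, 52, 2702]);
  translate([308, 0, 0]) cube([46, 52, 2702]);
  translate([46, 0, 312]) cube([262, 52, 21]);
  translate([46, 0, 625]) cube([262, 52, 21]);
  translate([46, 0, 938]) cube([262, 52, 21]);
  translate([46, 0, 1251]) cube([262, 52, 21]);
  translate([46, 0, 1564]) cube([262, 52, 21]);
  translate([46, 0, 1877]) cube([262, 52, 21]);
  translate([46, 0, 2190]) cube([262, 52, 21]);
  translate([46, 0, 2503]) cube([262, 52, 21]);
}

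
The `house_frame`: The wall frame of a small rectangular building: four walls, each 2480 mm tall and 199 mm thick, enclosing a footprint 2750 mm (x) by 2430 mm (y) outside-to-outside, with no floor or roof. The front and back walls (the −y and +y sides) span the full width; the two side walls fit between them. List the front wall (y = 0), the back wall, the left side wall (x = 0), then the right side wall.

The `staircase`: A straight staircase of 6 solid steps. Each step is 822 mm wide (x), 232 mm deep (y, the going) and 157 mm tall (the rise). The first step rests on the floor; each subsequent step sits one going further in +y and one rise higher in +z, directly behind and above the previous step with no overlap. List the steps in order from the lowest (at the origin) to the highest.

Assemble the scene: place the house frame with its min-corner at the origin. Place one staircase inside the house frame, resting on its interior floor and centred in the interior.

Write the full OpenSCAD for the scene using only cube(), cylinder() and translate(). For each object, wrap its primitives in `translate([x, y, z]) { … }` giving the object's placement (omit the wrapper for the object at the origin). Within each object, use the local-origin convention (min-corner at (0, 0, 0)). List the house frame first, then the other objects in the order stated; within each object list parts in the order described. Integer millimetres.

cube([2750, 199, 2480]);
translate([0, 2231, 0]) cube([2750, 199, 2480]);
translate([0, 199, 0]) cube([199, 2032, 2480]);
translate([2551, 199, 0]) cube([199, 2032, 2480]);
translate([964, 519, 0]) {
  cube([822, 232, 157]);
  translate([0, 232, 157]) cube([822, 232, 157]);
  translate([0, 464, 314]) cube([822, 232, 157]);
  translate([0, 696, 471]) cube([822, 232, 157]);
  translate([0, 928, 628]) cube([822, 232, 157]);
  translate([0, 1160, 785]) cube([822, 232, 157]);
}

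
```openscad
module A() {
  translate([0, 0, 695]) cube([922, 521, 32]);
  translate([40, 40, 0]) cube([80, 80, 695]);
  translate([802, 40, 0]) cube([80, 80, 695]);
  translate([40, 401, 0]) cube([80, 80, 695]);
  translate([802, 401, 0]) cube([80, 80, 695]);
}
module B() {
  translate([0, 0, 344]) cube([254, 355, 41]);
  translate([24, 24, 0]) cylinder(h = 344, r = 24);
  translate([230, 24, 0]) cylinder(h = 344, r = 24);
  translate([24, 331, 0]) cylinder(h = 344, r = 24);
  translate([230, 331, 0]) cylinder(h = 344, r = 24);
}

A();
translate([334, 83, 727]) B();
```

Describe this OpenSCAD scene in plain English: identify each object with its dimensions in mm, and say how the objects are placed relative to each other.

A is a table: top 922 mm (x) × 521 mm (y), 32 mm thick, upper face at z = 727 mm, on four 80×80 mm square legs, each inset 40 mm from the nearest pair of top edges, running from z = 0 to the bottom of the top.

B is a simple wooden stool: a rectangular seat 254 mm (x) by 355 mm (y), 41 mm thick, top face at z = 385 mm, on four round legs, each 48 mm in diameter. The legs rest on z = 0, each leg's axis is inset half a diameter from the nearest pair of seat edges (so the leg's bounding box is flush with the corner).

The stool is on top of the table, centred.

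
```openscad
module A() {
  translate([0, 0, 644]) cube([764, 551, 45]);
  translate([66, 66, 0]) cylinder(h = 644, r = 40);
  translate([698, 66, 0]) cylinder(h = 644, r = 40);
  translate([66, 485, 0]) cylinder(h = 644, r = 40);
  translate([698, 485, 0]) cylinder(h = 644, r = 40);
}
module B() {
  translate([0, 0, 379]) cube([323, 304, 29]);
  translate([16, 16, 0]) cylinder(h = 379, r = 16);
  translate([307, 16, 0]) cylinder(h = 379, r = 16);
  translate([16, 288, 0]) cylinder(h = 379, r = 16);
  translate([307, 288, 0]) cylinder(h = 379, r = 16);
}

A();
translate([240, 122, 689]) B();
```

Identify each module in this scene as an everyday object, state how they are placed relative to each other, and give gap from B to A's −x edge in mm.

The stool's min-x is at 240; the table's min-x is 0; gap = 240 mm.

A is a table. B is a stool. The stool is on top of the table. The gap from the stool to the table's −x edge is 240 mm.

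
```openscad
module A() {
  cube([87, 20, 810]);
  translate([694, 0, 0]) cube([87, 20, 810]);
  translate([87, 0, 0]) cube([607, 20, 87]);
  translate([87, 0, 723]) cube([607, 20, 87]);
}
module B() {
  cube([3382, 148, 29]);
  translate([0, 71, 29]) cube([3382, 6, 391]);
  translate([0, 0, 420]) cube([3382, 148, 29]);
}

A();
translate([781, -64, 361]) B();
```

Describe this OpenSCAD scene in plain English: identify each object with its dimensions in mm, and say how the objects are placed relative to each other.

A is a picture frame with a 607×636 mm rectangular opening (x by z) and a uniform 87 mm border on every side. Frame depth is 20 mm along y. It is built from two vertical stiles running the full outside height and two horizontal rails spanning the gap between the stiles.

B is an I-beam lying along x, 3382 mm long. Overall section height 449 mm. Two flanges 148 mm wide (y) and 29 mm thick, one on the floor and one at the top; a web 6 mm thick runs between them, centred on the flange width.

The I-beam is beside the picture frame with their tops flush at z = 810.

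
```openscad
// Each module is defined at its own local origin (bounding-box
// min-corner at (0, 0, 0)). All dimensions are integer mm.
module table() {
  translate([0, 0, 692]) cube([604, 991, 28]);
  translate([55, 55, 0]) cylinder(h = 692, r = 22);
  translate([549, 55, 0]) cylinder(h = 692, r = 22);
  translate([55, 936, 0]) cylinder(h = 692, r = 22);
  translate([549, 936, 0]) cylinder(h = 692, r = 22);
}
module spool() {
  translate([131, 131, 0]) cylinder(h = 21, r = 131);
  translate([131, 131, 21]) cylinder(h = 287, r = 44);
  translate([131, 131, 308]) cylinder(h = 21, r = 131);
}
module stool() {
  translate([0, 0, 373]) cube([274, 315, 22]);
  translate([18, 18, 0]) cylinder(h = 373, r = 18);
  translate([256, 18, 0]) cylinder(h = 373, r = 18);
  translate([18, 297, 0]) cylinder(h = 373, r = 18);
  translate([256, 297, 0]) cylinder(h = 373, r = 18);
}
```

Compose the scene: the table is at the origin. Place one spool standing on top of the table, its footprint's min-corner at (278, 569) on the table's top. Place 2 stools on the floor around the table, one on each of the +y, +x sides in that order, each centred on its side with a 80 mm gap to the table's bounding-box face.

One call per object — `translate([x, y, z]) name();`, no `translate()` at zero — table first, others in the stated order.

table();
translate([278, 569, 720]) spool();
translate([165, 1071, 0]) stool();
translate([684, 338, 0]) stool();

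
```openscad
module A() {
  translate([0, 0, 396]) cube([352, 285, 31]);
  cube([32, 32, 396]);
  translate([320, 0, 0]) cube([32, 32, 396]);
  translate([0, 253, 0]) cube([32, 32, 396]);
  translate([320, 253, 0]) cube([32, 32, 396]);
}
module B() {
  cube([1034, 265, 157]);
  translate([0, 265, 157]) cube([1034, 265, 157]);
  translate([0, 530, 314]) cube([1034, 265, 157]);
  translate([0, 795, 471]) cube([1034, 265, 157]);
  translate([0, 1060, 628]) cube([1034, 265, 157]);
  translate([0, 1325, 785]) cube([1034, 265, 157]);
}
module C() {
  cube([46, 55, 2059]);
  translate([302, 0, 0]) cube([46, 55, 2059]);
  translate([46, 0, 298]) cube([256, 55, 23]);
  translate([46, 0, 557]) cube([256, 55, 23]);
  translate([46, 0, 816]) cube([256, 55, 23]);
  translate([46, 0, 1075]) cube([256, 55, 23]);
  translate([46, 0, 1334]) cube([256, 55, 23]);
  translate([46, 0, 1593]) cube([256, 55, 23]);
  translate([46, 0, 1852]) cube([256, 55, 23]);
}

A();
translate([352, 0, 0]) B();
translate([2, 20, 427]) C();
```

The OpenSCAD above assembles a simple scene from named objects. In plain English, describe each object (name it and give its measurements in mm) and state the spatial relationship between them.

A is a four-legged stool. The seat is 352×285 mm, 31 mm thick, top at z = 427 mm. It stands on four square legs, each 32×32 mm in cross-section, from z = 0 to the seat underside, each flush with a corner of the seat.

B is a run of 6 identical solid stair steps. Each tread is 1034×265 mm and each step block is 157 mm high. Step 1 rests on the floor; step k is offset from step 1 by (k−1)×265 mm in y and (k−1)×157 mm in z.

C is a wooden ladder with two side rails of 46×55 mm section and 2059 mm height, set 348 mm apart overall. Between them run 7 rectangular rungs (55 mm deep, 23 mm thick), front faces flush with the rails' −y face. The bottom of the first rung is 298 mm above the floor and each subsequent rung is 259 mm higher than the one below.

The staircase is against the stool's +x side, with their −y faces flush. The ladder is on top of the stool.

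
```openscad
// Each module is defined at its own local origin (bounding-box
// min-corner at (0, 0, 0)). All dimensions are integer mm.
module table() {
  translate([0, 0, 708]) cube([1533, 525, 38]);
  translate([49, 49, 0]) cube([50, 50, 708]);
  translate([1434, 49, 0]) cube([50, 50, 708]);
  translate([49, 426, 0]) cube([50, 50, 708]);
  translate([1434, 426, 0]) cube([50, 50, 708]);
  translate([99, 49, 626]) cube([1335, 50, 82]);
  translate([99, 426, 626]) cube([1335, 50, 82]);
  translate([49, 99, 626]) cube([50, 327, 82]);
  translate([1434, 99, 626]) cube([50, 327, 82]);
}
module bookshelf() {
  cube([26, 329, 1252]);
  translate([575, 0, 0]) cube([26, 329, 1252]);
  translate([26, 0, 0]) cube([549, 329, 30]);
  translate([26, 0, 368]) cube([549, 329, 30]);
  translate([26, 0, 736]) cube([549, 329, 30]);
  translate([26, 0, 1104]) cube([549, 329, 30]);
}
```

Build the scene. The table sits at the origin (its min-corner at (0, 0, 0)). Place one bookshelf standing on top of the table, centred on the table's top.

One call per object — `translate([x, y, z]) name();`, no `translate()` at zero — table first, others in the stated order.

table();
translate([466, 98, 746]) bookshelf();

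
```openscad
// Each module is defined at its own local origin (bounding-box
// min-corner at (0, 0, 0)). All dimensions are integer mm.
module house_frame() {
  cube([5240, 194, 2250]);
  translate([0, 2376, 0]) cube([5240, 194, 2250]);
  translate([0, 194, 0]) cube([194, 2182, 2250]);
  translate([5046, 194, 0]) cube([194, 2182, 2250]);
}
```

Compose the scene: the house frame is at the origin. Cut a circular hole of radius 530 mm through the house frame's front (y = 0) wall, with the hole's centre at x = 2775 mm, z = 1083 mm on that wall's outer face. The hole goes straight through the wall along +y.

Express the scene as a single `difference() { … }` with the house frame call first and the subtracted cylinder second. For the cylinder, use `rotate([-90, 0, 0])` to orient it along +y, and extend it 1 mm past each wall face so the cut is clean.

difference() {
  house_frame();
  translate([2775, -1, 1083]) rotate([-90, 0, 0]) cylinder(h = 196, r = 530);
}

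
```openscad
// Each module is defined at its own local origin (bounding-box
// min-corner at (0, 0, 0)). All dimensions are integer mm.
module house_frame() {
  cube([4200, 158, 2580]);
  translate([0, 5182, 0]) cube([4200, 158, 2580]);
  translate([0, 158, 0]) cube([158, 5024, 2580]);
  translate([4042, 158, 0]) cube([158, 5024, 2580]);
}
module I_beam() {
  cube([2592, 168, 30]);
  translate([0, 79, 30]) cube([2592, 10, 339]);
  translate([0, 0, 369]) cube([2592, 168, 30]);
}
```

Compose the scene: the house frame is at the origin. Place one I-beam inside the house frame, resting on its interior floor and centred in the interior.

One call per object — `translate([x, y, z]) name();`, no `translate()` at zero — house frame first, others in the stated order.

house_frame();
translate([804, 2586, 0]) I_beam();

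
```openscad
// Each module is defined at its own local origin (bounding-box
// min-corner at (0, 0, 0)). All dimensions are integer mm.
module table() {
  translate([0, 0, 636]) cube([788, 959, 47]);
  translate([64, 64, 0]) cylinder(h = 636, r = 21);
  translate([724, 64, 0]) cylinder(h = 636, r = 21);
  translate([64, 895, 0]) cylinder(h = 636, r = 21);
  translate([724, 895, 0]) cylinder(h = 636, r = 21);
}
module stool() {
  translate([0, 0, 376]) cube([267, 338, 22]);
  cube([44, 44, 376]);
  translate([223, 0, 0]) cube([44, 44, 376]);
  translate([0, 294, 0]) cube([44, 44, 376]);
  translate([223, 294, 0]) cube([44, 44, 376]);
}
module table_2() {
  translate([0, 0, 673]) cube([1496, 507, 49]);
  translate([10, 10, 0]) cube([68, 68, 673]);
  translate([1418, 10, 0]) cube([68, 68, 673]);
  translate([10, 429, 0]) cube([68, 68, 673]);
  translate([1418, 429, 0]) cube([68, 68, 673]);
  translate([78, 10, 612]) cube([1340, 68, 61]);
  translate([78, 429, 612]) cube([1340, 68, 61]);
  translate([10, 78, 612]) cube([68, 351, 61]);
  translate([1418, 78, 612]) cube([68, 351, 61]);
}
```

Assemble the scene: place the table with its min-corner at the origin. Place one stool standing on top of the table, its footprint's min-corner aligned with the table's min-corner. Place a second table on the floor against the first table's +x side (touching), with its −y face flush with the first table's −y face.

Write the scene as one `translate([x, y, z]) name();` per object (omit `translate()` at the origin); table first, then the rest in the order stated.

table();
translate([0, 0, 683]) stool();
translate([788, 0, 0]) table_2();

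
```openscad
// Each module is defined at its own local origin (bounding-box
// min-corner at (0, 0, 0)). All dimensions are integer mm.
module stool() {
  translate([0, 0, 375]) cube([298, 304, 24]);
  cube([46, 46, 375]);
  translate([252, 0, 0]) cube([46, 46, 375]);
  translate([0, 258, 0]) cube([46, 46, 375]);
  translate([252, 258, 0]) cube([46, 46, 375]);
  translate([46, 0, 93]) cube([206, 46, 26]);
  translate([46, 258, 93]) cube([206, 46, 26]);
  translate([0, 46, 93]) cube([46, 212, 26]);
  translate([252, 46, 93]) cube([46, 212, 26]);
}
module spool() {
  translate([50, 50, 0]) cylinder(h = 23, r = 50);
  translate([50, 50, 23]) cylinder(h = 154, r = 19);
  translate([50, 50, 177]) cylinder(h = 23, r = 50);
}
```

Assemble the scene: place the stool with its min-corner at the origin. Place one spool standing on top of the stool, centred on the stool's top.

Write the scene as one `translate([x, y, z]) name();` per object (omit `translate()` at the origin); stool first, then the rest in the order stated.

stool();
translate([99, 102, 399]) spool();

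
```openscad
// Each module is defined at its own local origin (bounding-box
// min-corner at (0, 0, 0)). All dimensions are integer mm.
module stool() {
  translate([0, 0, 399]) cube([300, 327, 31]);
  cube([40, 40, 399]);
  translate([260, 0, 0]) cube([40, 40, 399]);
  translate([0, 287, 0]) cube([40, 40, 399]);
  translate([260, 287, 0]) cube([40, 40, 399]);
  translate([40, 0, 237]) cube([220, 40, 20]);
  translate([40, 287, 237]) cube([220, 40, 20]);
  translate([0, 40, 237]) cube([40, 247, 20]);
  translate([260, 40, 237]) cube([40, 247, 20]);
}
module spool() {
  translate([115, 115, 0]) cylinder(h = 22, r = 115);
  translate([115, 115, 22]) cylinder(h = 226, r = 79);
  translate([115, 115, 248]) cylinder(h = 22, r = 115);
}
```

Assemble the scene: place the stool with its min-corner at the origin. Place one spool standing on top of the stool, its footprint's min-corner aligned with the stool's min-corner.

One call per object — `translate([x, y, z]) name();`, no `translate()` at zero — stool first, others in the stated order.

stool();
translate([0, 0, 430]) spool();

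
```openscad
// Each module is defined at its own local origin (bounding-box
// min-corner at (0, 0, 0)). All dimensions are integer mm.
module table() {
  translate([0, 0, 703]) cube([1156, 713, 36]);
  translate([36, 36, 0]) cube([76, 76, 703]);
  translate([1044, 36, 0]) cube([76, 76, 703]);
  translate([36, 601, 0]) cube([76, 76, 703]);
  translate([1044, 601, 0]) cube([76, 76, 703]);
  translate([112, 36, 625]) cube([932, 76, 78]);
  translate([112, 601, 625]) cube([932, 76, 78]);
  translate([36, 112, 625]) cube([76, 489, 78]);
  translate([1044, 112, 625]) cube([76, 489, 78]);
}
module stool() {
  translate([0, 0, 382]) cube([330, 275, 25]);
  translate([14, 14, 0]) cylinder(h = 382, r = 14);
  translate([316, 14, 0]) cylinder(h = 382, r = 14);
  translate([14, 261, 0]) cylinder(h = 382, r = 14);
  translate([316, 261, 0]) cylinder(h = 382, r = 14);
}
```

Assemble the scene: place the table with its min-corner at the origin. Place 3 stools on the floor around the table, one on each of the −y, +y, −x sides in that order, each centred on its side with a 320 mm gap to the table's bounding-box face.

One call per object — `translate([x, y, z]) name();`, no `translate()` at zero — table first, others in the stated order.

table();
translate([413, -595, 0]) stool();
translate([413, 1033, 0]) stool();
translate([-650, 219, 0]) stool();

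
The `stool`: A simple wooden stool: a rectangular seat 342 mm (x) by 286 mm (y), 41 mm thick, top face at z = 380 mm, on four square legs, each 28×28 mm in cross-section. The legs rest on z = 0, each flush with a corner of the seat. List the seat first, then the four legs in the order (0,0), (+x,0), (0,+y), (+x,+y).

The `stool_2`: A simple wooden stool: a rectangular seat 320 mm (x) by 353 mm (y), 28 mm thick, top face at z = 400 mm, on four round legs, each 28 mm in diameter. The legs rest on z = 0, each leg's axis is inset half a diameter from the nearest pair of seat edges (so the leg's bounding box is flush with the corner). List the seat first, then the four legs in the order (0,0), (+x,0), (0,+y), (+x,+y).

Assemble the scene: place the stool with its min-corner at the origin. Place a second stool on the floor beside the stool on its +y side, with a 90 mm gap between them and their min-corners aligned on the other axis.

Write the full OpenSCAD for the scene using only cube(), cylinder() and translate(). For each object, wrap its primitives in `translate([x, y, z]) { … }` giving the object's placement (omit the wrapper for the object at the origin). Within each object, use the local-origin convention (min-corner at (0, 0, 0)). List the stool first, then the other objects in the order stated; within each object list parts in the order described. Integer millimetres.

translate([0, 0, 339]) cube([342, 286, 41]);
cube([28, 28, 339]);
translate([314, 0, 0]) cube([28, 28, 339]);
translate([0, 258, 0]) cube([28, 28, 339]);
translate([314, 258, 0]) cube([28, 28, 339]);
translate([0, 376, 0]) {
  translate([0, 0, 372]) cube([320, 353, 28]);
  translate([14, 14, 0]) cylinder(h = 372, r = 14);
  translate([306, 14, 0]) cylinder(h = 372, r = 14);
  translate([14, 339, 0]) cylinder(h = 372, r = 14);
  translate([306, 339, 0]) cylinder(h = 372, r = 14);
}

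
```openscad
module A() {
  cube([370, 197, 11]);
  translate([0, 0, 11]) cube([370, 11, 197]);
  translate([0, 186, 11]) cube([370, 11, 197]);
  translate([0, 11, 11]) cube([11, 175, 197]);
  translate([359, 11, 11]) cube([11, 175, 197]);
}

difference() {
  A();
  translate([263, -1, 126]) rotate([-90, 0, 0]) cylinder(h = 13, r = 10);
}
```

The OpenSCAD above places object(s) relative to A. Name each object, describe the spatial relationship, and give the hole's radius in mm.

A is an open box. The open box has a circular hole through its front wall. The hole's radius is 10 mm.

The subtracted cylinder has r = 10 mm.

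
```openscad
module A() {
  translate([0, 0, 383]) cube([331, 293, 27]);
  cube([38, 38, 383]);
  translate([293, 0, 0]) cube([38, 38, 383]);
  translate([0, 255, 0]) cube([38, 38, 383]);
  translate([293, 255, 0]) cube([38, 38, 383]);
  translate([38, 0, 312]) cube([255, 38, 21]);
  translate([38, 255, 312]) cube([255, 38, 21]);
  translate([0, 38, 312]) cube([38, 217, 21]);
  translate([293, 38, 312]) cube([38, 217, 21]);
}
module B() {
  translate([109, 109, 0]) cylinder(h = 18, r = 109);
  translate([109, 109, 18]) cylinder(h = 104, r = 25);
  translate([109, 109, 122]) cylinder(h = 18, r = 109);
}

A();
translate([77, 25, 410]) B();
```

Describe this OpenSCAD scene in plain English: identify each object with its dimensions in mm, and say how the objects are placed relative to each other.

A is a four-legged stool. The seat is 331×293 mm, 27 mm thick, top at z = 410 mm. It stands on four square legs, each 38×38 mm in cross-section, from z = 0 to the seat underside, each flush with a corner of the seat. Four stretchers, 38 mm wide and 21 mm tall, connect adjacent legs with their undersides at z = 312 mm, each running between the inner faces of the legs it joins and aligned with the legs' outer faces on the other axis.

B is a spool: two coaxial disc flanges of radius 109 mm and thickness 18 mm, joined by a core cylinder of radius 25 mm and height 104 mm. The lower flange rests on z = 0 and the three cylinders share a vertical axis.

The spool is on top of the stool.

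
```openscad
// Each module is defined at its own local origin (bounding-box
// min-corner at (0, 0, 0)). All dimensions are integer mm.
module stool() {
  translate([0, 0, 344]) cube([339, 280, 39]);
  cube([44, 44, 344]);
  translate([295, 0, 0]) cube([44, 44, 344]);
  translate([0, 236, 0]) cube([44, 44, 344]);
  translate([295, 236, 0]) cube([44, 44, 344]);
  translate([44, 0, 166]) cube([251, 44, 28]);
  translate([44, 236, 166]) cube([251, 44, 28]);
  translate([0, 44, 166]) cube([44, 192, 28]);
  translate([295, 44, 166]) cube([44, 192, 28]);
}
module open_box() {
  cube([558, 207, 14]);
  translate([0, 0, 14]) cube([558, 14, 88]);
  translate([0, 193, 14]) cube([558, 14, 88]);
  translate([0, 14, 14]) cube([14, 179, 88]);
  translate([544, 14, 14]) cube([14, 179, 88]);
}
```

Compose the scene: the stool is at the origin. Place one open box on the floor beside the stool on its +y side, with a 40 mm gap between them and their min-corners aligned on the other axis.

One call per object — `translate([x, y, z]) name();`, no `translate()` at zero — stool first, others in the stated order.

stool();
translate([0, 320, 0]) open_box();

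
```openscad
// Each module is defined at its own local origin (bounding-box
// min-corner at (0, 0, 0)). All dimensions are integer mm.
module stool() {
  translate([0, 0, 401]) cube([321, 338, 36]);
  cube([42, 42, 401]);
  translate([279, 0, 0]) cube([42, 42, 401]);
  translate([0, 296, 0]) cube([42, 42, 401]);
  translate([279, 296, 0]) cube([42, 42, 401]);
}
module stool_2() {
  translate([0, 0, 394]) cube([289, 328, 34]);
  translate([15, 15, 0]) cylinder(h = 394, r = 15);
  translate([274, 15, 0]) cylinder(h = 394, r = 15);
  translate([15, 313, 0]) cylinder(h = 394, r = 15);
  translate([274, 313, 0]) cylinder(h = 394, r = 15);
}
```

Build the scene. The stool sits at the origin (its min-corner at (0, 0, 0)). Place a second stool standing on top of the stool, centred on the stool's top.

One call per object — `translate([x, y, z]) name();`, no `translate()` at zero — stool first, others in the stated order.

stool();
translate([16, 5, 437]) stool_2();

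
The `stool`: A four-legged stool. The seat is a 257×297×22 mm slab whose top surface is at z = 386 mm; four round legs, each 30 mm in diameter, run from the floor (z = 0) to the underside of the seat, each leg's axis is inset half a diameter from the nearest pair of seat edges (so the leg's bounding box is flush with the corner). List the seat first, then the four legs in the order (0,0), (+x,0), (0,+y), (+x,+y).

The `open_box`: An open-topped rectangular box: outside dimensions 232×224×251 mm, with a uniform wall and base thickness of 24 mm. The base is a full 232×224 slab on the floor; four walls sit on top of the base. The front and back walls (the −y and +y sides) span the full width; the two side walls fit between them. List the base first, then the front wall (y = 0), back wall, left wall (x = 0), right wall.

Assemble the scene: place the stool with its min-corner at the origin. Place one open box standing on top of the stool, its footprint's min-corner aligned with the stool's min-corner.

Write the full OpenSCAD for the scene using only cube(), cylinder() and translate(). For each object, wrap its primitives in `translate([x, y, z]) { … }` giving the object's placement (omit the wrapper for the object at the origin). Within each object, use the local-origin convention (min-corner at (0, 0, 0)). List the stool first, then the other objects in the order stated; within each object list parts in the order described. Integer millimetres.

translate([0, 0, 364]) cube([257, 297, 22]);
translate([15, 15, 0]) cylinder(h = 364, r = 15);
translate([242, 15, 0]) cylinder(h = 364, r = 15);
translate([15, 282, 0]) cylinder(h = 364, r = 15);
translate([242, 282, 0]) cylinder(h = 364, r = 15);
translate([0, 0, 386]) {
  cube([232, 224, 24]);
  translate([0, 0, 24]) cube([232, 24, 227]);
  translate([0, 200, 24]) cube([232, 24, 227]);
  translate([0, 24, 24]) cube([24, 176, 227]);
  translate([208, 24, 24]) cube([24, 176, 227]);
}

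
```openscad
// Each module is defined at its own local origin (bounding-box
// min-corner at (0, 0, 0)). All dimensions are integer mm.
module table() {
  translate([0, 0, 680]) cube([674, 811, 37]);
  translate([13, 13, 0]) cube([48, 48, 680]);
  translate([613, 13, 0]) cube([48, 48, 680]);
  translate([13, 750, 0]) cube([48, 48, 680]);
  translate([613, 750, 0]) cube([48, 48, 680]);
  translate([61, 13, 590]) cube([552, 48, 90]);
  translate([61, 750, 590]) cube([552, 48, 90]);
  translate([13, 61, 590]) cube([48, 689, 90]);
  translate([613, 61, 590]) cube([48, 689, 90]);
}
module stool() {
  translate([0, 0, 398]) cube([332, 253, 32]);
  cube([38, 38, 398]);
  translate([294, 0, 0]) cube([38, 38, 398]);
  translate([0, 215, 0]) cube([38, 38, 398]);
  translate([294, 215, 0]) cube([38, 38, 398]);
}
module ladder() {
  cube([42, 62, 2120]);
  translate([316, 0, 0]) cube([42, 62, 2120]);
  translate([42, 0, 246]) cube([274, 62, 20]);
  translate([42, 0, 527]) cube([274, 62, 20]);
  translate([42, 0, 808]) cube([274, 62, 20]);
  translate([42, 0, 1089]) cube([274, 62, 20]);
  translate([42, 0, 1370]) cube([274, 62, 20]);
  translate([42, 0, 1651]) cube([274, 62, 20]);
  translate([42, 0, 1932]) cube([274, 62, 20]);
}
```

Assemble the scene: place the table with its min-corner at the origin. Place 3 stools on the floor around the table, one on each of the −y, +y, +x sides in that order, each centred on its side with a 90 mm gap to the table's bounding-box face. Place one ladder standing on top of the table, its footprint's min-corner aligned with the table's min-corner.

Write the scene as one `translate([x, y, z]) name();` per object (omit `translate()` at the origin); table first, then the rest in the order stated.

table();
translate([171, -343, 0]) stool();
translate([171, 901, 0]) stool();
translate([764, 279, 0]) stool();
translate([0, 0, 717]) ladder();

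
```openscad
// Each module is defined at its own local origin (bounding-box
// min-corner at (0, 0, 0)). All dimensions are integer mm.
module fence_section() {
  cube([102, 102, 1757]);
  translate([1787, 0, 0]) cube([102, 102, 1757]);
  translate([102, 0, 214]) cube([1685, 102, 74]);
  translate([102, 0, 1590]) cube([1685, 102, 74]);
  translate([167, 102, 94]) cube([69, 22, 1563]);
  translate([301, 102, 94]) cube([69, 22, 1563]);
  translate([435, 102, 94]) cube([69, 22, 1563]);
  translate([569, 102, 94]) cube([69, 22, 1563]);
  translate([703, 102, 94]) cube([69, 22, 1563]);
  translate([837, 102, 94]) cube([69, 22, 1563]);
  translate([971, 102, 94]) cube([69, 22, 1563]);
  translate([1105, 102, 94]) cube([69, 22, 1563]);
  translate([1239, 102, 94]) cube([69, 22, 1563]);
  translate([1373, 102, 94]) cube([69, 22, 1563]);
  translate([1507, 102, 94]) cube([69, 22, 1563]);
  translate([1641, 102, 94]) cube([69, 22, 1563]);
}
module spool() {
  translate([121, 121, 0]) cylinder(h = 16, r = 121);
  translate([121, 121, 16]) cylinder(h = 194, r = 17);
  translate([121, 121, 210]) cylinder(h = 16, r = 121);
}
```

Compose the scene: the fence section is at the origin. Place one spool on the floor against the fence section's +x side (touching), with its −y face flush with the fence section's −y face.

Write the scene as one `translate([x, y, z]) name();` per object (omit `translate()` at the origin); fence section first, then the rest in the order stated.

fence_section();
translate([1889, 0, 0]) spool();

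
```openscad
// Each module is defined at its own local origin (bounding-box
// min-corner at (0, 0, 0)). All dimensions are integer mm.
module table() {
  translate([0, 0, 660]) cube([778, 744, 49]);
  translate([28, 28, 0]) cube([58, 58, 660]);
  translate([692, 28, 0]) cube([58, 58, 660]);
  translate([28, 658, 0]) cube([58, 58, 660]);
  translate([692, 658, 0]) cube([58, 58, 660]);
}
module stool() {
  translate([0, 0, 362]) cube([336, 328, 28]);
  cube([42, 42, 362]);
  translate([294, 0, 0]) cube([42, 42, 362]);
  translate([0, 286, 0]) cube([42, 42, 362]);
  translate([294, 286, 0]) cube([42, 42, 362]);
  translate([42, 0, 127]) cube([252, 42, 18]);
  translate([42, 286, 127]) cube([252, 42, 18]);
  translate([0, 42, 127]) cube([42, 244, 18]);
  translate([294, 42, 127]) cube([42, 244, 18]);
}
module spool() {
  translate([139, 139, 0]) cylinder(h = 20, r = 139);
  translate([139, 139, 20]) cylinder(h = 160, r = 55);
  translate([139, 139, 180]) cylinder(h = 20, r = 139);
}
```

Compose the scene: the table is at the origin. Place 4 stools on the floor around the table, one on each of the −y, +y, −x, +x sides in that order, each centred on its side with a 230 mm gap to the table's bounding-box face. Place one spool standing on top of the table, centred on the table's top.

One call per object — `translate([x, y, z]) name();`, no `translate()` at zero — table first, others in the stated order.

table();
translate([221, -558, 0]) stool();
translate([221, 974, 0]) stool();
translate([-566, 208, 0]) stool();
translate([1008, 208, 0]) stool();
translate([250, 233, 709]) spool();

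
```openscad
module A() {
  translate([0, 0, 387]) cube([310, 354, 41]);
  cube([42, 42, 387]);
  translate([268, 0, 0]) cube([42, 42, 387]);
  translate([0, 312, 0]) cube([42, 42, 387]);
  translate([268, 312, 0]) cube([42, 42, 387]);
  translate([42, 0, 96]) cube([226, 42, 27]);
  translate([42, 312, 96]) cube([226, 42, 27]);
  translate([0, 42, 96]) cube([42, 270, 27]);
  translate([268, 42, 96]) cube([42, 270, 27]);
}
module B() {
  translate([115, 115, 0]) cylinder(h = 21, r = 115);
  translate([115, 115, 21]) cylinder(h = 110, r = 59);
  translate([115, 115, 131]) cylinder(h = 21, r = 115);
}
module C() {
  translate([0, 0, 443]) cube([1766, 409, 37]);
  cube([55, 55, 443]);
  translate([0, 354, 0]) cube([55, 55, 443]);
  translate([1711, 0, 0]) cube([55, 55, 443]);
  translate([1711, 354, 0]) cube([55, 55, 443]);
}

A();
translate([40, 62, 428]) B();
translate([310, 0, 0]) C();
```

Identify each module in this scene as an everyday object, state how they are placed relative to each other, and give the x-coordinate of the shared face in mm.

A is a stool. B is a spool. C is a bench. The spool is on top of the stool, centred. The bench is against the stool's +x side, with their −y faces flush. The x-coordinate of the shared face is 310 mm.

The stool's +x face and the bench's −x face are both at x = 310 mm.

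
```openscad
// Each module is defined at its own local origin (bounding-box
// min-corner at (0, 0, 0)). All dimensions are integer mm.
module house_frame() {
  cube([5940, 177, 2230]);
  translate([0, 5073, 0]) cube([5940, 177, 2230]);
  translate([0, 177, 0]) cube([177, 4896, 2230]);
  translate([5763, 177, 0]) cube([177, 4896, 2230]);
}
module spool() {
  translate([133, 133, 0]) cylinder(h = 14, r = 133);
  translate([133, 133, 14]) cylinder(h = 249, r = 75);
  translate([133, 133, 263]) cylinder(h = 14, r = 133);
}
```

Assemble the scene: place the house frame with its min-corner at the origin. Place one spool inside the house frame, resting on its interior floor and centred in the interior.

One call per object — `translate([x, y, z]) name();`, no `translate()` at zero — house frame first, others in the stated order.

house_frame();
translate([2837, 2492, 0]) spool();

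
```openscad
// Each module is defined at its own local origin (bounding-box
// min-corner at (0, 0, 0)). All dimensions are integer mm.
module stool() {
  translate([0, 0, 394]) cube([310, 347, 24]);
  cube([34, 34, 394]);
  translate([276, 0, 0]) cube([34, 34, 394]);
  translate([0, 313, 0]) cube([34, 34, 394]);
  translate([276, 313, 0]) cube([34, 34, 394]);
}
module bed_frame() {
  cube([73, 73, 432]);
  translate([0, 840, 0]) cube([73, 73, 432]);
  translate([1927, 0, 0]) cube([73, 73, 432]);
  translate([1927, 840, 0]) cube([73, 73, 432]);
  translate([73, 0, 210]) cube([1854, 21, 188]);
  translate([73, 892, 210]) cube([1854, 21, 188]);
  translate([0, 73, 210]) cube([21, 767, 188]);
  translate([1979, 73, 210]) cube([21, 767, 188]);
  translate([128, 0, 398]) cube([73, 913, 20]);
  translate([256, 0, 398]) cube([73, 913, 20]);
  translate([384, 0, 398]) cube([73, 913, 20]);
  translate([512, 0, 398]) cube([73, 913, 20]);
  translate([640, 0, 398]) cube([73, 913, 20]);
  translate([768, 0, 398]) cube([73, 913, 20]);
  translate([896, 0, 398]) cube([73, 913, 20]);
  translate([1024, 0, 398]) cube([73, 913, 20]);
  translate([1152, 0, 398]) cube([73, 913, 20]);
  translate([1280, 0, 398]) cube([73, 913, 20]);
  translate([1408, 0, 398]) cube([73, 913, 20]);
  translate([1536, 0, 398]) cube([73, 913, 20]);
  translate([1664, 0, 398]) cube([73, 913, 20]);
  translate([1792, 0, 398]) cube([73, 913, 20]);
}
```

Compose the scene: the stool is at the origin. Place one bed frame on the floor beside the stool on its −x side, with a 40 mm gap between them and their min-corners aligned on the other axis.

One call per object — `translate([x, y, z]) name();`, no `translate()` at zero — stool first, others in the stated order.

stool();
translate([-2040, 0, 0]) bed_frame();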